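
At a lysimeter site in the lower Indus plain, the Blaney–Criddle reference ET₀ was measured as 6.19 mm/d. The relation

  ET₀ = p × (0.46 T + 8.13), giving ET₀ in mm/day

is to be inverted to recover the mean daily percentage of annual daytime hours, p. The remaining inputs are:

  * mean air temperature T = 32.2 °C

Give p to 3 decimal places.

p = ET₀ / (0.46 T + 8.13) = 6.19 / (0.46 × 32.2 + 8.13) = 6.19 / 22.942 = 0.2698

0.270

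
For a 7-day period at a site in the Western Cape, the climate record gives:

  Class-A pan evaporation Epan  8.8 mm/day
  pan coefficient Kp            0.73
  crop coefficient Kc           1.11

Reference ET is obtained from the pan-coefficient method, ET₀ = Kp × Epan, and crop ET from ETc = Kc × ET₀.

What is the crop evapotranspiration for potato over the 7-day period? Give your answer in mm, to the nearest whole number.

50 mm

ET₀ = 0.73 × 8.8 = 6.4240 mm/d
ETc = Kc × ET₀ = 1.11 × 6.4240 = 7.1306 mm/d
Over 7 days: 7.1306 × 7 = 49.914 mm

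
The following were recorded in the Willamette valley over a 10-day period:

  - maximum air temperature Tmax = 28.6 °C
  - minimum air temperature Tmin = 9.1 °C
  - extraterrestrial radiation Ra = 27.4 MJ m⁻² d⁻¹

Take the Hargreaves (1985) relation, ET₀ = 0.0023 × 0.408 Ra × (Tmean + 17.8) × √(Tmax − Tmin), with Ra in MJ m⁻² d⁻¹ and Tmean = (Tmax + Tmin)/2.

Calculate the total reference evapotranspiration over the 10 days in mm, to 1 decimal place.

Tmean = (28.6 + 9.1)/2 = 18.85 °C
0.408 Ra = 0.408 × 27.4 = 11.1792 mm/d equivalent
ET₀ = 0.0023 × 11.1792 × (18.85 + 17.8) × √19.5 = 0.0023 × 11.1792 × 36.65 × 4.4159 = 4.1613 mm/d
Over 10 days: 4.1613 × 10 = 41.613 mm

41.6 mm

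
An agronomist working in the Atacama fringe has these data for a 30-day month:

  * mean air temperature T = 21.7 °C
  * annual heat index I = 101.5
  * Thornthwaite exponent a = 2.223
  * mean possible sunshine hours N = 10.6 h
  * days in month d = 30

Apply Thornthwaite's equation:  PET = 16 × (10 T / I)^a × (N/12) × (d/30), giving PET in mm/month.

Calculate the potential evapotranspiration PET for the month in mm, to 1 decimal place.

10T/I = 10 × 21.7 / 101.5 = 2.1379
(10T/I)^a = 2.1379^2.223 = 5.4145
Uncorrected PET = 16 × 5.4145 = 86.632 mm
Correction = (N/12)(d/30) = (10.6/12)(30/30) = 0.8833
PET = 86.632 × 0.8833 = 76.522 mm/month

76.5 mm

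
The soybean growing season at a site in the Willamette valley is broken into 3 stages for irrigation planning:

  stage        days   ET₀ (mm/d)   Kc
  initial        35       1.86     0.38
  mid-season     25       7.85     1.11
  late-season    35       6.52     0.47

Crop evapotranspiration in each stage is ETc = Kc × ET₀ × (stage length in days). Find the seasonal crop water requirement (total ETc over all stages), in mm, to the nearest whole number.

350 mm

initial: 0.38 × 1.86 × 35 = 24.74 mm
mid-season: 1.11 × 7.85 × 25 = 217.84 mm
late-season: 0.47 × 6.52 × 35 = 107.25 mm
Seasonal total = 349.83 mm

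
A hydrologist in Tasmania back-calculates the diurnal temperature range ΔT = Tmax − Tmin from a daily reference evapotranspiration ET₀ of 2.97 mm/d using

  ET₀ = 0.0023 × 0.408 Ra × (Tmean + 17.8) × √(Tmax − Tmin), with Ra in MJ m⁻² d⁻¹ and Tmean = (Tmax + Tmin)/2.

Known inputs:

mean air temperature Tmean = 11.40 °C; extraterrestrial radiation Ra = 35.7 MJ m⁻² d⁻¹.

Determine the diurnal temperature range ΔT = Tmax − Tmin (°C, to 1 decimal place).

√ΔT = ET₀ / [0.0023 × 0.408 × Ra × (Tmean+17.8)] = 2.97 / (0.0023 × 14.5656 × 29.20) = 3.0361
ΔT = 3.0361² = 9.218 °C

9.2 °C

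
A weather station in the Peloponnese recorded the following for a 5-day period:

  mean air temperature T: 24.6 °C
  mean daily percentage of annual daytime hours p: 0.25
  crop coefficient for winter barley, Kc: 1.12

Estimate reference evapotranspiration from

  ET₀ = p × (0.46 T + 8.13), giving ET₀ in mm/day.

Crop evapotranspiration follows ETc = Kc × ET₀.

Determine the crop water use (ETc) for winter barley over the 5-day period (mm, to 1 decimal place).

27.2 mm

ET₀ = 0.25 × (0.46 × 24.6 + 8.13) = 0.25 × 19.446 = 4.8615 mm/d
ETc = Kc × ET₀ = 1.12 × 4.8615 = 5.4449 mm/d
Over 5 days: 5.4449 × 5 = 27.225 mm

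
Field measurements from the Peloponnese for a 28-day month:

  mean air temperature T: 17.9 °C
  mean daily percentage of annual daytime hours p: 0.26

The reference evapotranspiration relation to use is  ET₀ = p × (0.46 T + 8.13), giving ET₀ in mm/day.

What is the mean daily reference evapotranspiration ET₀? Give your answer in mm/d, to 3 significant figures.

4.25 mm/d

ET₀ = 0.26 × (0.46 × 17.9 + 8.13) = 0.26 × 16.364 = 4.2546 mm/d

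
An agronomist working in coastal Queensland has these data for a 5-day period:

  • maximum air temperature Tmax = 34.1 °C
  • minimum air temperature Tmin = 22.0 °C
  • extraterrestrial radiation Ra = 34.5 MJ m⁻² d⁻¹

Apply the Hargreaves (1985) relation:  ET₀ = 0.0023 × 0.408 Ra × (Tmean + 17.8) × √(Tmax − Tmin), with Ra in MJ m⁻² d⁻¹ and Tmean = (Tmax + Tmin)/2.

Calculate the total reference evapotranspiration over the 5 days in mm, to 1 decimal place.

Tmean = (34.1 + 22.0)/2 = 28.05 °C
0.408 Ra = 0.408 × 34.5 = 14.0760 mm/d equivalent
ET₀ = 0.0023 × 14.0760 × (28.05 + 17.8) × √12.1 = 0.0023 × 14.0760 × 45.85 × 3.4785 = 5.1634 mm/d
Over 5 days: 5.1634 × 5 = 25.817 mm

25.8 mm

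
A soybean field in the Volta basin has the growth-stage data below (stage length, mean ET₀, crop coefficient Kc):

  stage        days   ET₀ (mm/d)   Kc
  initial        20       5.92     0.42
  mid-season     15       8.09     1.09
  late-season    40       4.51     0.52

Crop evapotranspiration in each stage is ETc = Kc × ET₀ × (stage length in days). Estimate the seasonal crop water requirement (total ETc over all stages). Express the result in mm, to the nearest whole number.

276 mm

initial: 0.42 × 5.92 × 20 = 49.73 mm
mid-season: 1.09 × 8.09 × 15 = 132.27 mm
late-season: 0.52 × 4.51 × 40 = 93.81 mm
Seasonal total = 275.81 mm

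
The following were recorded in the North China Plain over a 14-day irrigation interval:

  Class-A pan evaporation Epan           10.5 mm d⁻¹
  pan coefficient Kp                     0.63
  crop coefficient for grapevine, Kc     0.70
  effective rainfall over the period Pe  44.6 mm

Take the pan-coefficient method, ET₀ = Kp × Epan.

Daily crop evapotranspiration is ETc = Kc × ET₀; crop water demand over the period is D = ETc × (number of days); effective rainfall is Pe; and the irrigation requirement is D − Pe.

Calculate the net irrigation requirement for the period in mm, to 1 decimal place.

ET₀ = 0.63 × 10.5 = 6.6150 mm/d
ETc = Kc × ET₀ = 0.70 × 6.6150 = 4.6305 mm/d
Crop demand D = ETc × 14 d = 4.6305 × 14 = 64.827 mm
D − Pe = 64.827 − 44.6 = 20.227 mm

20.2 mm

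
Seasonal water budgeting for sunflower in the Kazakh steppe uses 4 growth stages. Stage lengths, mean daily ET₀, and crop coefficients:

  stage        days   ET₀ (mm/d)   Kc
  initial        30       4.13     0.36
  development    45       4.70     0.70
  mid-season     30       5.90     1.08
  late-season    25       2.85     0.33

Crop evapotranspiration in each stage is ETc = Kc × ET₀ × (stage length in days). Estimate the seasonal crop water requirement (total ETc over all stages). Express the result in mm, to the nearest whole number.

initial: 0.36 × 4.13 × 30 = 44.60 mm
development: 0.70 × 4.70 × 45 = 148.05 mm
mid-season: 1.08 × 5.90 × 30 = 191.16 mm
late-season: 0.33 × 2.85 × 25 = 23.51 mm
Seasonal total = 407.32 mm

407 mm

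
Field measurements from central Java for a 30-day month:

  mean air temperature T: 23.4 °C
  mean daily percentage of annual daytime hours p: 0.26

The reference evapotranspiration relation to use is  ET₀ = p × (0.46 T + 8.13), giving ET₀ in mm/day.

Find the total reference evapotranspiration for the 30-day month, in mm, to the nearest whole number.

ET₀ = 0.26 × (0.46 × 23.4 + 8.13) = 0.26 × 18.894 = 4.9124 mm/d
Monthly total = 4.9124 × 30 = 147.372 mm

147 mm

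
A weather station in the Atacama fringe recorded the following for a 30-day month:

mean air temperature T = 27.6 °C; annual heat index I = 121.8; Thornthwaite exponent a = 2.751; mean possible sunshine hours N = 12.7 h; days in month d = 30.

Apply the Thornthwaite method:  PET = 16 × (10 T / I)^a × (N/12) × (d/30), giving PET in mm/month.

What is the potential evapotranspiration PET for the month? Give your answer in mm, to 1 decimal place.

10T/I = 10 × 27.6 / 121.8 = 2.2660
(10T/I)^a = 2.2660^2.751 = 9.4912
Uncorrected PET = 16 × 9.4912 = 151.859 mm
Correction = (N/12)(d/30) = (12.7/12)(30/30) = 1.0583
PET = 151.859 × 1.0583 = 160.712 mm/month

160.7 mm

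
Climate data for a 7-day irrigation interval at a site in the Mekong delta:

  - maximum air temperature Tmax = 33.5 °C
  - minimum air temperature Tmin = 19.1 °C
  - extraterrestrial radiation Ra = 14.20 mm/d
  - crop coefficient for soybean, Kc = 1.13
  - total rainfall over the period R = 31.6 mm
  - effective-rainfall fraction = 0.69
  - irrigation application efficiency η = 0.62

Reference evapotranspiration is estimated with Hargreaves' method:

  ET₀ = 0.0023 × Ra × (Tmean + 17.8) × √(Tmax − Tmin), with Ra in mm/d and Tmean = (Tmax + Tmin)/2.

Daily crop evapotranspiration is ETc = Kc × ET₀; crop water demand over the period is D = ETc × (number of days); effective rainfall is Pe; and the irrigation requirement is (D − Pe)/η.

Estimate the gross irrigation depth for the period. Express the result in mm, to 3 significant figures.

Tmean = (33.5 + 19.1)/2 = 26.30 °C
ET₀ = 0.0023 × 14.20 × (26.30 + 17.8) × √14.4 = 0.0023 × 14.20 × 44.10 × 3.7947 = 5.4655 mm/d
ETc = Kc × ET₀ = 1.13 × 5.4655 = 6.1760 mm/d
Crop demand D = ETc × 7 d = 6.1760 × 7 = 43.232 mm
Pe = 0.69 × 31.6 = 21.804 mm
D − Pe = 43.232 − 21.804 = 21.428 mm
Gross irrigation = 21.428 / 0.62 = 34.561 mm

34.6 mm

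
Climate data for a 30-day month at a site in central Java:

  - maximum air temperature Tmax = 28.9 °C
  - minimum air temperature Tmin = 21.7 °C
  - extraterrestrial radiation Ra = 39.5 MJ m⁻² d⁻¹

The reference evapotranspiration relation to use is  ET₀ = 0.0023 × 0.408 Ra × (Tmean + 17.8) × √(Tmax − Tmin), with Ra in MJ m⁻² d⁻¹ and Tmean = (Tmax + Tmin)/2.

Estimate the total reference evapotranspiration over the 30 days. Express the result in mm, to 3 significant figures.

Tmean = (28.9 + 21.7)/2 = 25.30 °C
0.408 Ra = 0.408 × 39.5 = 16.1160 mm/d equivalent
ET₀ = 0.0023 × 16.1160 × (25.30 + 17.8) × √7.2 = 0.0023 × 16.1160 × 43.10 × 2.6833 = 4.2868 mm/d
Over 30 days: 4.2868 × 30 = 128.604 mm

129 mm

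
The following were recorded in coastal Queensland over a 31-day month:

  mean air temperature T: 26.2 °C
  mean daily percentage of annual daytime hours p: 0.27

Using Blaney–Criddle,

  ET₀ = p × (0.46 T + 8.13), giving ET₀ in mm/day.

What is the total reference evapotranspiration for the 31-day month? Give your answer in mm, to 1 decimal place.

ET₀ = 0.27 × (0.46 × 26.2 + 8.13) = 0.27 × 20.182 = 5.4491 mm/d
Monthly total = 5.4491 × 31 = 168.922 mm

168.9 mm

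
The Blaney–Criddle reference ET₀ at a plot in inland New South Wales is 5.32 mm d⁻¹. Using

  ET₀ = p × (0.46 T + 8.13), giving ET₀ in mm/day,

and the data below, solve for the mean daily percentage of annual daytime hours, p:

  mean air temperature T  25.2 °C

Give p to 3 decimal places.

0.270

p = ET₀ / (0.46 T + 8.13) = 5.32 / (0.46 × 25.2 + 8.13) = 5.32 / 19.722 = 0.2697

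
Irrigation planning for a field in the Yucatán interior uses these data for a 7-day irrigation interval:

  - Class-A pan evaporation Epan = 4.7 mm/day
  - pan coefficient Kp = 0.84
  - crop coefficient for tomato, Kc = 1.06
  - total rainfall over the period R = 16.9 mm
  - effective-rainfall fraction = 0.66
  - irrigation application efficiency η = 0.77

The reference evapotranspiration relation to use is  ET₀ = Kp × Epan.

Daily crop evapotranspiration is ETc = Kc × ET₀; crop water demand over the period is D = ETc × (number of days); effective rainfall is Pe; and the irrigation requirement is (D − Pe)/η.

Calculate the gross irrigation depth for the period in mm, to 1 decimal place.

ET₀ = 0.84 × 4.7 = 3.9480 mm/d
ETc = Kc × ET₀ = 1.06 × 3.9480 = 4.1849 mm/d
Crop demand D = ETc × 7 d = 4.1849 × 7 = 29.294 mm
Pe = 0.66 × 16.9 = 11.154 mm
D − Pe = 29.294 − 11.154 = 18.140 mm
Gross irrigation = 18.140 / 0.77 = 23.558 mm

23.6 mm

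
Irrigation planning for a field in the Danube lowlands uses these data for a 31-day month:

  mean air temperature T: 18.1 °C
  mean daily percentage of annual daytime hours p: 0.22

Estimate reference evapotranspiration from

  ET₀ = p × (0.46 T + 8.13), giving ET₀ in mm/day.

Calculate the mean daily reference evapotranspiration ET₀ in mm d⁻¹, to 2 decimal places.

ET₀ = 0.22 × (0.46 × 18.1 + 8.13) = 0.22 × 16.456 = 3.6203 mm/d

3.62 mm d⁻¹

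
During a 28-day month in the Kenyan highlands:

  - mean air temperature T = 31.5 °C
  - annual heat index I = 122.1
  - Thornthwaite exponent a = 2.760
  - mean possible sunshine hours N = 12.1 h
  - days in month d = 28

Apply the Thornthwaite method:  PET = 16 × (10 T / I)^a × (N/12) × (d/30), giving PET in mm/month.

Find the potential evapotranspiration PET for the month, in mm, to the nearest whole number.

206 mm

10T/I = 10 × 31.5 / 122.1 = 2.5799
(10T/I)^a = 2.5799^2.760 = 13.6780
Uncorrected PET = 16 × 13.6780 = 218.848 mm
Correction = (N/12)(d/30) = (12.1/12)(28/30) = 0.9411
PET = 218.848 × 0.9411 = 205.958 mm/month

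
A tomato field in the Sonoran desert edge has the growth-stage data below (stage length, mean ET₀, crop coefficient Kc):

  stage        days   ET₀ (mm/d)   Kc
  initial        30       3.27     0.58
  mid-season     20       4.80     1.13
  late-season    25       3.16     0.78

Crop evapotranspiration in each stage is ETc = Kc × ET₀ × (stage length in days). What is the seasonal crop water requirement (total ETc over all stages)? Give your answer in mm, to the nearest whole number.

initial: 0.58 × 3.27 × 30 = 56.90 mm
mid-season: 1.13 × 4.80 × 20 = 108.48 mm
late-season: 0.78 × 3.16 × 25 = 61.62 mm
Seasonal total = 227.00 mm

227 mm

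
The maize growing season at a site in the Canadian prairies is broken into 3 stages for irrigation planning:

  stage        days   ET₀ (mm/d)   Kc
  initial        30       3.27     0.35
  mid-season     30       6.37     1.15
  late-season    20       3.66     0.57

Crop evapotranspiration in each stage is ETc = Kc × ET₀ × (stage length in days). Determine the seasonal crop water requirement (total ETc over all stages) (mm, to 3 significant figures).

initial: 0.35 × 3.27 × 30 = 34.34 mm
mid-season: 1.15 × 6.37 × 30 = 219.77 mm
late-season: 0.57 × 3.66 × 20 = 41.72 mm
Seasonal total = 295.83 mm

296 mm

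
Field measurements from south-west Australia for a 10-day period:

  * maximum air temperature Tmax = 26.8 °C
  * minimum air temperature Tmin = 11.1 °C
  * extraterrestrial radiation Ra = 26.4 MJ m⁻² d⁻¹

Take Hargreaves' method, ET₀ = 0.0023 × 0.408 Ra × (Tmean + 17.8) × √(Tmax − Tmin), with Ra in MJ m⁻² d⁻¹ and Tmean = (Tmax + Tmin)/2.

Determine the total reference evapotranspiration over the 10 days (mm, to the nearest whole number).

Tmean = (26.8 + 11.1)/2 = 18.95 °C
0.408 Ra = 0.408 × 26.4 = 10.7712 mm/d equivalent
ET₀ = 0.0023 × 10.7712 × (18.95 + 17.8) × √15.7 = 0.0023 × 10.7712 × 36.75 × 3.9623 = 3.6074 mm/d
Over 10 days: 3.6074 × 10 = 36.074 mm

36 mm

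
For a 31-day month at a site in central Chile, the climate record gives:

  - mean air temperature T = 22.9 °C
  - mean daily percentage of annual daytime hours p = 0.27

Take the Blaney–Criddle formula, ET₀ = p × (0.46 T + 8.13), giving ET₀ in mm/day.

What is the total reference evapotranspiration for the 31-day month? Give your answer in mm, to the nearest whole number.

156 mm

ET₀ = 0.27 × (0.46 × 22.9 + 8.13) = 0.27 × 18.664 = 5.0393 mm/d
Monthly total = 5.0393 × 31 = 156.218 mm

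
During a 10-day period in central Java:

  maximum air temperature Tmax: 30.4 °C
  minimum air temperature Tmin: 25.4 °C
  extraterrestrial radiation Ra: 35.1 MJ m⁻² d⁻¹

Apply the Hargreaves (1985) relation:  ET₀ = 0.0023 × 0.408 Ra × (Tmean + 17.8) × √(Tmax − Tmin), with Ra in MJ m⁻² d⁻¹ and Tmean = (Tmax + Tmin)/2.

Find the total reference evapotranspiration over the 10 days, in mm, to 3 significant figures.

33.7 mm

Tmean = (30.4 + 25.4)/2 = 27.90 °C
0.408 Ra = 0.408 × 35.1 = 14.3208 mm/d equivalent
ET₀ = 0.0023 × 14.3208 × (27.90 + 17.8) × √5.0 = 0.0023 × 14.3208 × 45.70 × 2.2361 = 3.3659 mm/d
Over 10 days: 3.3659 × 10 = 33.659 mm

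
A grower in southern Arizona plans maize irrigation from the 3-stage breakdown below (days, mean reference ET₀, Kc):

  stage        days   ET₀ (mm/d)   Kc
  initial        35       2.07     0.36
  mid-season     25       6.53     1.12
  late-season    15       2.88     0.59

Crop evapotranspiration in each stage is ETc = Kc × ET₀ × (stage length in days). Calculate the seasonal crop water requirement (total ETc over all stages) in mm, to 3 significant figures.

initial: 0.36 × 2.07 × 35 = 26.08 mm
mid-season: 1.12 × 6.53 × 25 = 182.84 mm
late-season: 0.59 × 2.88 × 15 = 25.49 mm
Seasonal total = 234.41 mm

234 mm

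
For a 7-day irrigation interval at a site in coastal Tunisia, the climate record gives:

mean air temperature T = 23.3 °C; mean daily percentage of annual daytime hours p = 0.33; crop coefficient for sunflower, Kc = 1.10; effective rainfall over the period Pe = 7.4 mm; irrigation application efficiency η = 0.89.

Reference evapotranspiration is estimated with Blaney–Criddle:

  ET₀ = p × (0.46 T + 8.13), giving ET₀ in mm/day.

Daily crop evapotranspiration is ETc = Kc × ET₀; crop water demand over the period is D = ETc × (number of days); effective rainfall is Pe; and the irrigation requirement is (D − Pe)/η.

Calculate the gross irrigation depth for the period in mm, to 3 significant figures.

45.5 mm

ET₀ = 0.33 × (0.46 × 23.3 + 8.13) = 0.33 × 18.848 = 6.2198 mm/d
ETc = Kc × ET₀ = 1.10 × 6.2198 = 6.8418 mm/d
Crop demand D = ETc × 7 d = 6.8418 × 7 = 47.893 mm
D − Pe = 47.893 − 7.4 = 40.493 mm
Gross irrigation = 40.493 / 0.89 = 45.498 mm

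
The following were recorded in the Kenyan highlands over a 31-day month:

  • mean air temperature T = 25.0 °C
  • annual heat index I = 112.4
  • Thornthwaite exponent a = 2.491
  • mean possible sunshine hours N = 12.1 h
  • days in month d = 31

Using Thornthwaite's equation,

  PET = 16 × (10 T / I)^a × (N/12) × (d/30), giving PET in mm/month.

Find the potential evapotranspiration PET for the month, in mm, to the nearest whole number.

10T/I = 10 × 25.0 / 112.4 = 2.2242
(10T/I)^a = 2.2242^2.491 = 7.3250
Uncorrected PET = 16 × 7.3250 = 117.200 mm
Correction = (N/12)(d/30) = (12.1/12)(31/30) = 1.0419
PET = 117.200 × 1.0419 = 122.111 mm/month

122 mm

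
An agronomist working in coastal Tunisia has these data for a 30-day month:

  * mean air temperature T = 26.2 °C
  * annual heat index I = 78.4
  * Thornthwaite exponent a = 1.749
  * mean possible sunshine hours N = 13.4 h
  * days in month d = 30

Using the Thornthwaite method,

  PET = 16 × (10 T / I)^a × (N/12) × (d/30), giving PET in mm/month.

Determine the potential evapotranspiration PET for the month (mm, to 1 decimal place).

10T/I = 10 × 26.2 / 78.4 = 3.3418
(10T/I)^a = 3.3418^1.749 = 8.2498
Uncorrected PET = 16 × 8.2498 = 131.997 mm
Correction = (N/12)(d/30) = (13.4/12)(30/30) = 1.1167
PET = 131.997 × 1.1167 = 147.401 mm/month

147.4 mm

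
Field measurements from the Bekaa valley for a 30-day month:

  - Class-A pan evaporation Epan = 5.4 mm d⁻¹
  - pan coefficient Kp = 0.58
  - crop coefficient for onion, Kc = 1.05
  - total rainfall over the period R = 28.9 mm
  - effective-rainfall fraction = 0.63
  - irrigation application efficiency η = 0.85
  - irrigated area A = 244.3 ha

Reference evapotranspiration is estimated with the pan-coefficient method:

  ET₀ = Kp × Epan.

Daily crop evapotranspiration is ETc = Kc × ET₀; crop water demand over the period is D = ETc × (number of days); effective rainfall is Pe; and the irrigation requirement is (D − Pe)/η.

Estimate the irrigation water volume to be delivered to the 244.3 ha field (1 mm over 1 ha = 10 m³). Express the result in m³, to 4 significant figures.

231200 m³

ET₀ = 0.58 × 5.4 = 3.1320 mm/d
ETc = Kc × ET₀ = 1.05 × 3.1320 = 3.2886 mm/d
Crop demand D = ETc × 30 d = 3.2886 × 30 = 98.658 mm
Pe = 0.63 × 28.9 = 18.207 mm
D − Pe = 98.658 − 18.207 = 80.451 mm
Gross irrigation = 80.451 / 0.85 = 94.648 mm
Volume = 94.648 mm × 244.3 ha × 10 = 231225.1 m³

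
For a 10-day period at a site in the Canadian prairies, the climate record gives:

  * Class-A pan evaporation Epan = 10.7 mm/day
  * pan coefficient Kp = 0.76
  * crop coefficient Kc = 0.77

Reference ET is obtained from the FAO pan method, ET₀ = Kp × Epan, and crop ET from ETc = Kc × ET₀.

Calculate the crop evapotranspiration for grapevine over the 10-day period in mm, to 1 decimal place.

62.6 mm

ET₀ = 0.76 × 10.7 = 8.1320 mm/d
ETc = Kc × ET₀ = 0.77 × 8.1320 = 6.2616 mm/d
Over 10 days: 6.2616 × 10 = 62.616 mm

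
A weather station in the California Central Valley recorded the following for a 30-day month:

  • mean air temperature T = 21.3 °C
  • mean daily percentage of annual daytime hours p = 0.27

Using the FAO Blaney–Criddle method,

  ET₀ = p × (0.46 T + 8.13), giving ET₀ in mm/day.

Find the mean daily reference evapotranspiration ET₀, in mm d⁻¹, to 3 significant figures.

4.84 mm d⁻¹

ET₀ = 0.27 × (0.46 × 21.3 + 8.13) = 0.27 × 17.928 = 4.8406 mm/d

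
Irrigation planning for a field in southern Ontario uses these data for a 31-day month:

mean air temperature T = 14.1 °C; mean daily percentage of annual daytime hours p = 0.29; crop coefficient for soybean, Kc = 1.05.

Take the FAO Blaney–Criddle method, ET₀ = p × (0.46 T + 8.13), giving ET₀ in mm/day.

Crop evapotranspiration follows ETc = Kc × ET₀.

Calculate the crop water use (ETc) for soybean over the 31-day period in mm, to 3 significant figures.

138 mm

ET₀ = 0.29 × (0.46 × 14.1 + 8.13) = 0.29 × 14.616 = 4.2386 mm/d
ETc = Kc × ET₀ = 1.05 × 4.2386 = 4.4505 mm/d
Over 31 days: 4.4505 × 31 = 137.966 mm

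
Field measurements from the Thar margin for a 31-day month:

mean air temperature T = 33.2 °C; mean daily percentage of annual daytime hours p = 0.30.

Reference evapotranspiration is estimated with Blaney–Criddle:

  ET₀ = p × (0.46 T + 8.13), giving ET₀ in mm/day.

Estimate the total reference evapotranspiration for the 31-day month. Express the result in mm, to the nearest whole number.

ET₀ = 0.30 × (0.46 × 33.2 + 8.13) = 0.30 × 23.402 = 7.0206 mm/d
Monthly total = 7.0206 × 31 = 217.639 mm

218 mm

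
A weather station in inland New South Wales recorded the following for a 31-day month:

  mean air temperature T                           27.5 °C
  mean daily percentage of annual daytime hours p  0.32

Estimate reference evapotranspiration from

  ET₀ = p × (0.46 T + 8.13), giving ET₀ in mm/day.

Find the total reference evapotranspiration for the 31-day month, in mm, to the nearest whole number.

206 mm

ET₀ = 0.32 × (0.46 × 27.5 + 8.13) = 0.32 × 20.780 = 6.6496 mm/d
Monthly total = 6.6496 × 31 = 206.138 mm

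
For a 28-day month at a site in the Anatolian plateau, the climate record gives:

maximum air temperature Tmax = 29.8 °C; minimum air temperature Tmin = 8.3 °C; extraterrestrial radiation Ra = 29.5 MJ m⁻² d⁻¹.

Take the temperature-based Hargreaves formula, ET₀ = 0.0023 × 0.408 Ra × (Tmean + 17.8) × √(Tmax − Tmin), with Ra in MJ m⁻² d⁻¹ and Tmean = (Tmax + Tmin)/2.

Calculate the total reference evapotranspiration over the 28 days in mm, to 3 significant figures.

Tmean = (29.8 + 8.3)/2 = 19.05 °C
0.408 Ra = 0.408 × 29.5 = 12.0360 mm/d equivalent
ET₀ = 0.0023 × 12.0360 × (19.05 + 17.8) × √21.5 = 0.0023 × 12.0360 × 36.85 × 4.6368 = 4.7301 mm/d
Over 28 days: 4.7301 × 28 = 132.443 mm

132 mm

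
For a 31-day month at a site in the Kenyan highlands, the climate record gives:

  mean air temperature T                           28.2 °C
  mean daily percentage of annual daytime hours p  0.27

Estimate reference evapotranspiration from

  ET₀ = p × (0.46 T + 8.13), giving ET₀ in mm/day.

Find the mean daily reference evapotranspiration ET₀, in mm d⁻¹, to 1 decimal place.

ET₀ = 0.27 × (0.46 × 28.2 + 8.13) = 0.27 × 21.102 = 5.6975 mm/d

5.7 mm d⁻¹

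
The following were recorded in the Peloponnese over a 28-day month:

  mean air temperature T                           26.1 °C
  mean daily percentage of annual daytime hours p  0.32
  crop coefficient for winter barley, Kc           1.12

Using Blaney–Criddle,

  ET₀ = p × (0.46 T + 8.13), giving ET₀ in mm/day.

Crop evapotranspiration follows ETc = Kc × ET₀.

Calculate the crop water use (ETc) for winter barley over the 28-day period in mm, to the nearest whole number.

ET₀ = 0.32 × (0.46 × 26.1 + 8.13) = 0.32 × 20.136 = 6.4435 mm/d
ETc = Kc × ET₀ = 1.12 × 6.4435 = 7.2167 mm/d
Over 28 days: 7.2167 × 28 = 202.068 mm

202 mm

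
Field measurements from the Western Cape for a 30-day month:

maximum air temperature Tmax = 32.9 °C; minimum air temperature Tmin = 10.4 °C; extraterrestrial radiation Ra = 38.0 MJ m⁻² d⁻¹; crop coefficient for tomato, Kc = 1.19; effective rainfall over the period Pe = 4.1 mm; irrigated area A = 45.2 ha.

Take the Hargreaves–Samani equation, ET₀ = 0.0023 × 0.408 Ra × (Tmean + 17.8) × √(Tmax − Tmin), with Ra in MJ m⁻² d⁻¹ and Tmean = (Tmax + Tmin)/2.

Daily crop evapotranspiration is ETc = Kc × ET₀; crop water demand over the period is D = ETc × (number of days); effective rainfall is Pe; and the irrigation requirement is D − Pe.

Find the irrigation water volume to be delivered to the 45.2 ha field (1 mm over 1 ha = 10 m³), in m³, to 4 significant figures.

105800 m³

Tmean = (32.9 + 10.4)/2 = 21.65 °C
0.408 Ra = 0.408 × 38.0 = 15.5040 mm/d equivalent
ET₀ = 0.0023 × 15.5040 × (21.65 + 17.8) × √22.5 = 0.0023 × 15.5040 × 39.45 × 4.7434 = 6.6728 mm/d
ETc = Kc × ET₀ = 1.19 × 6.6728 = 7.9406 mm/d
Crop demand D = ETc × 30 d = 7.9406 × 30 = 238.218 mm
D − Pe = 238.218 − 4.1 = 234.118 mm
Volume = 234.118 mm × 45.2 ha × 10 = 105821.3 m³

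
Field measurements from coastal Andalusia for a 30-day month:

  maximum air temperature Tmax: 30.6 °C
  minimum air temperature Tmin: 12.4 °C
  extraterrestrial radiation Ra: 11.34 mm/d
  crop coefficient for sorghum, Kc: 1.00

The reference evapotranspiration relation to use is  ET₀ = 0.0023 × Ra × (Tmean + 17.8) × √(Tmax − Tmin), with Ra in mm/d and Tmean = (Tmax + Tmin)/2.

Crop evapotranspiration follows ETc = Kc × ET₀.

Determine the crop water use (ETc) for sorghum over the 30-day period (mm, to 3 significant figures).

131 mm

Tmean = (30.6 + 12.4)/2 = 21.50 °C
ET₀ = 0.0023 × 11.34 × (21.50 + 17.8) × √18.2 = 0.0023 × 11.34 × 39.30 × 4.2661 = 4.3728 mm/d
ETc = Kc × ET₀ = 1.00 × 4.3728 = 4.3728 mm/d
Over 30 days: 4.3728 × 30 = 131.184 mm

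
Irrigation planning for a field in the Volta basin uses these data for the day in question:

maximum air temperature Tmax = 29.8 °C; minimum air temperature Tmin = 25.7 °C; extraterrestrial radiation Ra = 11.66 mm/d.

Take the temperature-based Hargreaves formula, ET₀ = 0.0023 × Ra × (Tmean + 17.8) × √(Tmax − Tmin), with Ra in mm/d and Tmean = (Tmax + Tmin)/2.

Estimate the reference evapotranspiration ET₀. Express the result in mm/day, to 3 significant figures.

2.47 mm/day

Tmean = (29.8 + 25.7)/2 = 27.75 °C
ET₀ = 0.0023 × 11.66 × (27.75 + 17.8) × √4.1 = 0.0023 × 11.66 × 45.55 × 2.0248 = 2.4734 mm/d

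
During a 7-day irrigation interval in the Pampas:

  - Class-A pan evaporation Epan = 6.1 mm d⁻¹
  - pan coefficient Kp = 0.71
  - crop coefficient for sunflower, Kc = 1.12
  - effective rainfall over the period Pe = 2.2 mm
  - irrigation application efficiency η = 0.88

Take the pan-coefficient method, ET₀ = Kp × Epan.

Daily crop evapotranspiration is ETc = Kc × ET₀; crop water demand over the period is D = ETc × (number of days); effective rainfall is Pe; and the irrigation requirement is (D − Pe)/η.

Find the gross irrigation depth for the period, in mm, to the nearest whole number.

36 mm

ET₀ = 0.71 × 6.1 = 4.3310 mm/d
ETc = Kc × ET₀ = 1.12 × 4.3310 = 4.8507 mm/d
Crop demand D = ETc × 7 d = 4.8507 × 7 = 33.955 mm
D − Pe = 33.955 − 2.2 = 31.755 mm
Gross irrigation = 31.755 / 0.88 = 36.085 mm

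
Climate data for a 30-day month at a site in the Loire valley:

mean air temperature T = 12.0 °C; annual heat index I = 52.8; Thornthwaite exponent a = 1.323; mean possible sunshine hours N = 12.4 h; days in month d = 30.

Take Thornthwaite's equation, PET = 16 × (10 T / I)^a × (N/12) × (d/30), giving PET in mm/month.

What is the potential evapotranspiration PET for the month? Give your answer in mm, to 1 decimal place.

10T/I = 10 × 12.0 / 52.8 = 2.2727
(10T/I)^a = 2.2727^1.323 = 2.9628
Uncorrected PET = 16 × 2.9628 = 47.405 mm
Correction = (N/12)(d/30) = (12.4/12)(30/30) = 1.0333
PET = 47.405 × 1.0333 = 48.984 mm/month

49.0 mm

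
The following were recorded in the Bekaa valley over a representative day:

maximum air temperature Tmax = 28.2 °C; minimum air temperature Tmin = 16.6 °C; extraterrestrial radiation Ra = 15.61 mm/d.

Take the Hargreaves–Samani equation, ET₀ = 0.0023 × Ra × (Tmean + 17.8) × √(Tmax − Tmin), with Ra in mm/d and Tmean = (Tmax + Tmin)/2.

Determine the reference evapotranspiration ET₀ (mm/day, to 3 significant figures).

4.92 mm/day

Tmean = (28.2 + 16.6)/2 = 22.40 °C
ET₀ = 0.0023 × 15.61 × (22.40 + 17.8) × √11.6 = 0.0023 × 15.61 × 40.20 × 3.4059 = 4.9157 mm/d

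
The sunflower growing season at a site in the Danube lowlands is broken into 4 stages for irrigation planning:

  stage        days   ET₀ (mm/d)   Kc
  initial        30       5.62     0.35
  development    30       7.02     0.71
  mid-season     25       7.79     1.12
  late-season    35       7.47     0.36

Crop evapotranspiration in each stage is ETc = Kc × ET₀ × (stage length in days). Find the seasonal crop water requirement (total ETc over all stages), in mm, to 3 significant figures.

initial: 0.35 × 5.62 × 30 = 59.01 mm
development: 0.71 × 7.02 × 30 = 149.53 mm
mid-season: 1.12 × 7.79 × 25 = 218.12 mm
late-season: 0.36 × 7.47 × 35 = 94.12 mm
Seasonal total = 520.78 mm

521 mm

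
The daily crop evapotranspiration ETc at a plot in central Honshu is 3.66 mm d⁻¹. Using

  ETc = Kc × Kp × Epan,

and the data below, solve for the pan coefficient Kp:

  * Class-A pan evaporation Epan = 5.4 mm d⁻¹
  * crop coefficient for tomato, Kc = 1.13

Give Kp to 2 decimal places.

0.60

ETc = Kc × Kp × Epan  ⇒  Kp = ETc / (Kc × Epan)
Kp = 3.66 / (1.13 × 5.4) = 3.66 / 6.102 = 0.5998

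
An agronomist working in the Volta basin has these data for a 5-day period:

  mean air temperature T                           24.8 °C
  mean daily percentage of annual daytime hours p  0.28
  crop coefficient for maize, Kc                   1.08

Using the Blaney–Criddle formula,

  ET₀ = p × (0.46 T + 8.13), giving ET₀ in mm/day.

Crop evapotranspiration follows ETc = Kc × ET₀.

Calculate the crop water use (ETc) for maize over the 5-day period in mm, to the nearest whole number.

ET₀ = 0.28 × (0.46 × 24.8 + 8.13) = 0.28 × 19.538 = 5.4706 mm/d
ETc = Kc × ET₀ = 1.08 × 5.4706 = 5.9082 mm/d
Over 5 days: 5.9082 × 5 = 29.541 mm

30 mm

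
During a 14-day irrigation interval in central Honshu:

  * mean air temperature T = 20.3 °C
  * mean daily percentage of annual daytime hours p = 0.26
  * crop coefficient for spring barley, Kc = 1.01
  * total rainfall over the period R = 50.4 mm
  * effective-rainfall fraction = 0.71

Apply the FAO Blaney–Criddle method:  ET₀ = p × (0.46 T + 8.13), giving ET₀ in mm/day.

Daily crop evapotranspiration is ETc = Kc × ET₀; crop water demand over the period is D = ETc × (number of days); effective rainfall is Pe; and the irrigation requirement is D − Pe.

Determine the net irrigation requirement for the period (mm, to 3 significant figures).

ET₀ = 0.26 × (0.46 × 20.3 + 8.13) = 0.26 × 17.468 = 4.5417 mm/d
ETc = Kc × ET₀ = 1.01 × 4.5417 = 4.5871 mm/d
Crop demand D = ETc × 14 d = 4.5871 × 14 = 64.219 mm
Pe = 0.71 × 50.4 = 35.784 mm
D − Pe = 64.219 − 35.784 = 28.435 mm

28.4 mm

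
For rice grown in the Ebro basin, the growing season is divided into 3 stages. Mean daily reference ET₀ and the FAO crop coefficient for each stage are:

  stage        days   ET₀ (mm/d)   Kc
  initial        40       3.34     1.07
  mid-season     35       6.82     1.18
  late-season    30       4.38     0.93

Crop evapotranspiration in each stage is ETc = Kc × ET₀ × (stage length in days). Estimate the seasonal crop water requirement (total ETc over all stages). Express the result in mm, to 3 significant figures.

547 mm

initial: 1.07 × 3.34 × 40 = 142.95 mm
mid-season: 1.18 × 6.82 × 35 = 281.67 mm
late-season: 0.93 × 4.38 × 30 = 122.20 mm
Seasonal total = 546.82 mm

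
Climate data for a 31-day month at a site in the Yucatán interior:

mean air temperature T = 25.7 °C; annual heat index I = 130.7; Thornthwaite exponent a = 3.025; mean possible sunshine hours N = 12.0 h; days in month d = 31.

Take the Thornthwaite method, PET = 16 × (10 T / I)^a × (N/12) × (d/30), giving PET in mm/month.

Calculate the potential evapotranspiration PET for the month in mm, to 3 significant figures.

10T/I = 10 × 25.7 / 130.7 = 1.9663
(10T/I)^a = 1.9663^3.025 = 7.7320
Uncorrected PET = 16 × 7.7320 = 123.712 mm
Correction = (N/12)(d/30) = (12.0/12)(31/30) = 1.0333
PET = 123.712 × 1.0333 = 127.832 mm/month

128 mm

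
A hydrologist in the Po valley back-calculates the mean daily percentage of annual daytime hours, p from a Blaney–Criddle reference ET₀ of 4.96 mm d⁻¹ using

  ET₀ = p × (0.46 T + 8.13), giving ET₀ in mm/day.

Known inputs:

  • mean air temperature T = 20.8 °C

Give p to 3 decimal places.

0.280

p = ET₀ / (0.46 T + 8.13) = 4.96 / (0.46 × 20.8 + 8.13) = 4.96 / 17.698 = 0.2803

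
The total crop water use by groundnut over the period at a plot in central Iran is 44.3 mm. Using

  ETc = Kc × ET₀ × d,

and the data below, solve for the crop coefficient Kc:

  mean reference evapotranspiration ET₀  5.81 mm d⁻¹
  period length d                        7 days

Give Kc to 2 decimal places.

1.09

ETc = Kc × ET₀ × d  ⇒  Kc = ETc / (ET₀ × d)
Kc = 44.3 / (5.81 × 7) = 44.3 / 40.67 = 1.0893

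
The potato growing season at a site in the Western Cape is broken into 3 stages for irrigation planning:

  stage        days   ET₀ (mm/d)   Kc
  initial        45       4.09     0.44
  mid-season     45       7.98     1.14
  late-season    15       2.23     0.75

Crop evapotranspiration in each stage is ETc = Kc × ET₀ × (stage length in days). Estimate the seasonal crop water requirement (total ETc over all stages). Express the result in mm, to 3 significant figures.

515 mm

initial: 0.44 × 4.09 × 45 = 80.98 mm
mid-season: 1.14 × 7.98 × 45 = 409.37 mm
late-season: 0.75 × 2.23 × 15 = 25.09 mm
Seasonal total = 515.44 mm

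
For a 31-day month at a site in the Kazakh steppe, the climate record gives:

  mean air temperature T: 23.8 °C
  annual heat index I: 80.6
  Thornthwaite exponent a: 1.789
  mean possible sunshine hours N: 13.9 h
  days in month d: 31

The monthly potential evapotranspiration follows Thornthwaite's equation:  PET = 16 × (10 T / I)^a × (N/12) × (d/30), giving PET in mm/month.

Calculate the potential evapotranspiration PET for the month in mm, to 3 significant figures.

133 mm

10T/I = 10 × 23.8 / 80.6 = 2.9529
(10T/I)^a = 2.9529^1.789 = 6.9387
Uncorrected PET = 16 × 6.9387 = 111.019 mm
Correction = (N/12)(d/30) = (13.9/12)(31/30) = 1.1969
PET = 111.019 × 1.1969 = 132.879 mm/month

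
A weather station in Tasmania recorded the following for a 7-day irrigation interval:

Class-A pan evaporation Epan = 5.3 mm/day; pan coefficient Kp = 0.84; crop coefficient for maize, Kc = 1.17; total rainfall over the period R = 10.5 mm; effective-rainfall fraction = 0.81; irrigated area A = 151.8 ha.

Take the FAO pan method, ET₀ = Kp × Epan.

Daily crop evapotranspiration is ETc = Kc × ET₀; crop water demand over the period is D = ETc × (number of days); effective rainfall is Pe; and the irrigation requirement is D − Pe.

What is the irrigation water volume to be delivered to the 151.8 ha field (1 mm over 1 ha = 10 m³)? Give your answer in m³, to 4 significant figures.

ET₀ = 0.84 × 5.3 = 4.4520 mm/d
ETc = Kc × ET₀ = 1.17 × 4.4520 = 5.2088 mm/d
Crop demand D = ETc × 7 d = 5.2088 × 7 = 36.462 mm
Pe = 0.81 × 10.5 = 8.505 mm
D − Pe = 36.462 − 8.505 = 27.957 mm
Volume = 27.957 mm × 151.8 ha × 10 = 42438.7 m³

42440 m³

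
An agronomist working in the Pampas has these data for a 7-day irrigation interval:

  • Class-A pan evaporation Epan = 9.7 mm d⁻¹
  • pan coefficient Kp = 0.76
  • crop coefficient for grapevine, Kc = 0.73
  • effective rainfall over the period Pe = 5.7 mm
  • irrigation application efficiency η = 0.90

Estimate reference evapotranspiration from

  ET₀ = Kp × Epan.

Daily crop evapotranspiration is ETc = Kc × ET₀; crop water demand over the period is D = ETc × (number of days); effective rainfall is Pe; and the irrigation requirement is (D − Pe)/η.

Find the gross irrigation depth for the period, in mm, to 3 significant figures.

ET₀ = 0.76 × 9.7 = 7.3720 mm/d
ETc = Kc × ET₀ = 0.73 × 7.3720 = 5.3816 mm/d
Crop demand D = ETc × 7 d = 5.3816 × 7 = 37.671 mm
D − Pe = 37.671 − 5.7 = 31.971 mm
Gross irrigation = 31.971 / 0.90 = 35.523 mm

35.5 mm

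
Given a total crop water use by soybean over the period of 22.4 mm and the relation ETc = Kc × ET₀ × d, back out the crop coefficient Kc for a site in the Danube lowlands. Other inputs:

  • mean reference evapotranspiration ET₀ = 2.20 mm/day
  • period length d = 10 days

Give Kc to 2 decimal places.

1.02

ETc = Kc × ET₀ × d  ⇒  Kc = ETc / (ET₀ × d)
Kc = 22.4 / (2.20 × 10) = 22.4 / 22.00 = 1.0182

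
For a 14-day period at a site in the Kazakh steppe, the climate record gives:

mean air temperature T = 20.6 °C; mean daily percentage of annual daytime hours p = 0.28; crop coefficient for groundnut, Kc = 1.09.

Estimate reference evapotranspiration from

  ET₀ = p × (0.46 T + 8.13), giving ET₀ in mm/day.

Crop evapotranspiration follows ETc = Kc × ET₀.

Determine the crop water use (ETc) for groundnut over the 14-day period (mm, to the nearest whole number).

75 mm

ET₀ = 0.28 × (0.46 × 20.6 + 8.13) = 0.28 × 17.606 = 4.9297 mm/d
ETc = Kc × ET₀ = 1.09 × 4.9297 = 5.3734 mm/d
Over 14 days: 5.3734 × 14 = 75.228 mm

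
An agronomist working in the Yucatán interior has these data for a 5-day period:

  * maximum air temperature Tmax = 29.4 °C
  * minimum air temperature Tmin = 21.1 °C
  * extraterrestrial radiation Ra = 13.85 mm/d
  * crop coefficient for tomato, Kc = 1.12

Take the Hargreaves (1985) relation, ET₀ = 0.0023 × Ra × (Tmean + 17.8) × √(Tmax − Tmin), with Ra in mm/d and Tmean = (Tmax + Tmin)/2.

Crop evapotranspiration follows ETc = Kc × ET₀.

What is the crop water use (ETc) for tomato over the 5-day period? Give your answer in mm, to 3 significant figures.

22.1 mm

Tmean = (29.4 + 21.1)/2 = 25.25 °C
ET₀ = 0.0023 × 13.85 × (25.25 + 17.8) × √8.3 = 0.0023 × 13.85 × 43.05 × 2.8810 = 3.9509 mm/d
ETc = Kc × ET₀ = 1.12 × 3.9509 = 4.4250 mm/d
Over 5 days: 4.4250 × 5 = 22.125 mm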